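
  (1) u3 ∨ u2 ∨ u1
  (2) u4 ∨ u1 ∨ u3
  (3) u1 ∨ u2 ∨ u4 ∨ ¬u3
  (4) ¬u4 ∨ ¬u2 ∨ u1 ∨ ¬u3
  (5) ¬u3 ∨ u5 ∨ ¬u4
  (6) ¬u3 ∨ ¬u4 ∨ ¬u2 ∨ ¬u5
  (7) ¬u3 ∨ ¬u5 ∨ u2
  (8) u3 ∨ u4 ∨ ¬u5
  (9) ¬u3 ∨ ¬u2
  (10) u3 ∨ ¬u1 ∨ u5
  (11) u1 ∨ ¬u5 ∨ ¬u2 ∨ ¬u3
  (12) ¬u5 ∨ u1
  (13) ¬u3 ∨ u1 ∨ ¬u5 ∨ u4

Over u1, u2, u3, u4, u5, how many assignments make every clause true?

4

There are 2^5 = 32 truth assignments over (u1, u2, u3, u4, u5).
Split on u4. With u4 = True, the clauses containing u4 are satisfied and ¬u4 drops from the rest; 3 of the 2^4 = 16 assignments to the other variables satisfy what remains.
With u4 = False, by the same count on the reduced clause set, 1 assignment works.
(One model: u1=F, u2=T, u3=F, u4=T, u5=F.)
Total: 3 + 1 = 4.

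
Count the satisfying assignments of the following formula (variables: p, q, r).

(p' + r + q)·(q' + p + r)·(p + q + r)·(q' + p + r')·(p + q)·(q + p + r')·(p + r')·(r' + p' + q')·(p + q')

2

There are 2^3 = 8 truth assignments over (p, q, r).
Check each against the 9 clauses (columns in the order p, q, r):
  F F F  ✗ fails (p + q + r)
  F F T  ✗ fails (p + q)
  F T F  ✗ fails (q' + p + r)
  F T T  ✗ fails (q' + p + r')
  T F F  ✗ fails (p' + r + q)
  T F T  ✓ satisfies all
  T T F  ✓ satisfies all
  T T T  ✗ fails (r' + p' + q')
2 of the 8 rows are models.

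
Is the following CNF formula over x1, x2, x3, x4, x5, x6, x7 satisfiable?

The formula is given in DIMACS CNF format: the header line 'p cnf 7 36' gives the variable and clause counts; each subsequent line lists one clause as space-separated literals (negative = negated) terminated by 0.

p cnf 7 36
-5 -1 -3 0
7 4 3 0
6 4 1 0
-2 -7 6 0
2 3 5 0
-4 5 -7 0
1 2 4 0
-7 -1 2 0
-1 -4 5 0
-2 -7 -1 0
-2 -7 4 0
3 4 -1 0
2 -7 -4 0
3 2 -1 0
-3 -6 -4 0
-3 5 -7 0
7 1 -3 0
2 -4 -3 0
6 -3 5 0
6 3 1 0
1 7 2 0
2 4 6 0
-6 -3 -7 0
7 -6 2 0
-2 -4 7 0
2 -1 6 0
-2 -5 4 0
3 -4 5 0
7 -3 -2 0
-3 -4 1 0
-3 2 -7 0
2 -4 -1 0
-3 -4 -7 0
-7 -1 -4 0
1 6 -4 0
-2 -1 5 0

Satisfiable

Case x5 = True:
Case x1 = False:
Case x6 = True:
Case x2 = True:
Unit clause (x4) forces x4 = True.
Unit clause (¬x3) forces x3 = False.
Unit clause (x7) forces x7 = True.
All clauses are satisfied.
A satisfying assignment: x1 ↦ False; x2 ↦ True; x3 ↦ False; x4 ↦ True; x5 ↦ True; x6 ↦ True; x7 ↦ True.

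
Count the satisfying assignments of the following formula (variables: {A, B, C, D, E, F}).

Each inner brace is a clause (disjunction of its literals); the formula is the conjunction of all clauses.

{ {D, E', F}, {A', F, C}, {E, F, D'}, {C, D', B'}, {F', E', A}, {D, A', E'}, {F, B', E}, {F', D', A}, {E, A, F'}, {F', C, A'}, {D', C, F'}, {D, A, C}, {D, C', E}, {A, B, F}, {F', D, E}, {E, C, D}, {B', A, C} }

There are 2^6 = 64 truth assignments over (A, B, C, D, E, F).
Split on E. With E = 1, the clauses containing E are satisfied and E' drops from the rest; 5 of the 2^5 = 32 assignments to the other variables satisfy what remains.
With E = 0, by the same count on the reduced clause set, 2 assignments work.
Total: 5 + 2 = 7.

7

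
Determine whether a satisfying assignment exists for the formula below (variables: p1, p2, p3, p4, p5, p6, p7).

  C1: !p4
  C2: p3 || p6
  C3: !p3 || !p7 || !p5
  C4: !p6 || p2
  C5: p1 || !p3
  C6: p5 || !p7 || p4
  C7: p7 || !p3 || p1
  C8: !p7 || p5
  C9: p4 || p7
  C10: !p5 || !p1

Yes, satisfiable

From the singleton clause (!p4), p4 = false.
From the singleton clause (p7), p7 = true.
From the singleton clause (p5), p5 = true.
From the singleton clause (!p3), p3 = false.
From the singleton clause (p6), p6 = true.
From the singleton clause (p2), p2 = true.
From the singleton clause (!p1), p1 = false.
Every clause now holds.
A satisfying assignment: p1: false; p2: true; p3: false; p4: false; p5: true; p6: true; p7: true.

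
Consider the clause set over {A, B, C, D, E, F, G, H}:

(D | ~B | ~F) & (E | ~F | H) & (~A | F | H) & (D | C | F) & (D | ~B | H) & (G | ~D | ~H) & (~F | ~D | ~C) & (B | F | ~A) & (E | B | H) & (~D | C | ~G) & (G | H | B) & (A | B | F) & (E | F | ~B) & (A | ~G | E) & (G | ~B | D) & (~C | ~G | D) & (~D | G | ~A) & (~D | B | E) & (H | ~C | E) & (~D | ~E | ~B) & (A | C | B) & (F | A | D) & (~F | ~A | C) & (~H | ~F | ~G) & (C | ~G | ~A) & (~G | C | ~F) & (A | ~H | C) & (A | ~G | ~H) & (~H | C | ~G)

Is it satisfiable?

Yes, satisfiable

Suppose D = 0.
Suppose B = 0.
Suppose C = 1.
The clause (~G) is unit, so G = 0.
The clause (H) is unit, so H = 1.
Suppose F = 1.
No clause remains; A, E are free.
A satisfying assignment: A ↦ 1,  B ↦ 0,  C ↦ 1,  D ↦ 0,  E ↦ 0,  F ↦ 1,  G ↦ 0,  H ↦ 1.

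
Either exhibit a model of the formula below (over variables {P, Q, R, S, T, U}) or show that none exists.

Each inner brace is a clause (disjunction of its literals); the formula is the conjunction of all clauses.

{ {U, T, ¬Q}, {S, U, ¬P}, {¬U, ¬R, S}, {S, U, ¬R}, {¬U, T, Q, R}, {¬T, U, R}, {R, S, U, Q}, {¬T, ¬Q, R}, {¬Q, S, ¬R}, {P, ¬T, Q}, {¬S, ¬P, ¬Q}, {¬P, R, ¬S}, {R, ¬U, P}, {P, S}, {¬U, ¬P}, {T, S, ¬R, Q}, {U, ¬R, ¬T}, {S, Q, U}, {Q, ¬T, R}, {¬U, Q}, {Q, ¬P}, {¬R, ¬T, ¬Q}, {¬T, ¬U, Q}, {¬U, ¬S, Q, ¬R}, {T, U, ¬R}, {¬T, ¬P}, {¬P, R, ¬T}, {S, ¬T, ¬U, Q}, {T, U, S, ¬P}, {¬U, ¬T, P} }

Case P = False:
The clause (S) is unit, so S = True.
Case T = False:
Case U = True:
The clause (R) is unit, so R = True.
The clause (Q) is unit, so Q = True.
This assignment satisfies each clause.

P: False; Q: True; R: True; S: True; T: False; U: True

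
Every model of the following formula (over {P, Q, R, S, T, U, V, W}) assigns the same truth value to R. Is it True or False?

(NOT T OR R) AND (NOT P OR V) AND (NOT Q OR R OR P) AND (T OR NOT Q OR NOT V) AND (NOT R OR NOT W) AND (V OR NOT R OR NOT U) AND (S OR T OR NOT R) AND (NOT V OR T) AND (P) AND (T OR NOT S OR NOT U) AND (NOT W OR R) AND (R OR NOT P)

Suppose R = false.
Unit clause (NOT T) forces T = false.
Unit clause (NOT V) forces V = false.
Unit clause (NOT P) forces P = false.
Now (P) is unsatisfied and unit — conflict.
So every satisfying assignment has R = True.

True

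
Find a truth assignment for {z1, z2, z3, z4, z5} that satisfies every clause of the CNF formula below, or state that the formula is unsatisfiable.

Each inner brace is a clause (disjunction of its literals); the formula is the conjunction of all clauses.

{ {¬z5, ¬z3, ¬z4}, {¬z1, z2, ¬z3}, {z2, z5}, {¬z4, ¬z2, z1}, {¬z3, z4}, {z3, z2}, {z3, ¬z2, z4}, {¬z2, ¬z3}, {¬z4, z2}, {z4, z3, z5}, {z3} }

UNSATISFIABLE

(z3) alone gives z3 = True.
(z4) alone gives z4 = True.
(¬z5) alone gives z5 = False.
(z2) alone gives z2 = True.
But (¬z2) is also a unit clause — contradiction.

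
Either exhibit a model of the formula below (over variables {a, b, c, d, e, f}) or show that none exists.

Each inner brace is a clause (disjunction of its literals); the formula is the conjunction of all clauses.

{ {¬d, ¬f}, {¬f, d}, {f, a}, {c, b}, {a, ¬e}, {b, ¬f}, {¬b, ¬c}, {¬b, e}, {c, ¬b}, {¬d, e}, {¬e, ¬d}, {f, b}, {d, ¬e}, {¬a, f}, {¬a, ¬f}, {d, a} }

UNSATISFIABLE

Suppose d = False.
(¬f) alone gives f = False.
(a) alone gives a = True.
Now (¬a) is unsatisfied and unit — conflict.
That branch fails; take d = True instead.
(¬f) alone gives f = False.
(a) alone gives a = True.
Now (¬a) is unsatisfied and unit — conflict.
Neither d = True nor d = False works.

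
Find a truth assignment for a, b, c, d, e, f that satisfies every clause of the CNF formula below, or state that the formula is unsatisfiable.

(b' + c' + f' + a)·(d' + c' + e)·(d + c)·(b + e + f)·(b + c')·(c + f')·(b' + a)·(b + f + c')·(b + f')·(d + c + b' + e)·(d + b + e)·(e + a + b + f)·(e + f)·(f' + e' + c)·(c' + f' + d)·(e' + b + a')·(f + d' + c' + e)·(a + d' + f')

a=1, b=1, c=1, d=1, e=1, f=1

Branch on d: set d = 1.
Branch on c: set c = 1.
Unit clause (e) forces e = 1.
Unit clause (b) forces b = 1.
Unit clause (a) forces a = 1.
No clause remains; f is free.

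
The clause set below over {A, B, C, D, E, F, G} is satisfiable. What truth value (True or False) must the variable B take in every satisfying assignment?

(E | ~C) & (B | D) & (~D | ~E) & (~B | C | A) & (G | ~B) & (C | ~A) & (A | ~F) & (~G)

Suppose B = 1.
Unit clause (G) forces G = 1.
That conflicts with the unit clause (~G).
So every satisfying assignment has B = False.

False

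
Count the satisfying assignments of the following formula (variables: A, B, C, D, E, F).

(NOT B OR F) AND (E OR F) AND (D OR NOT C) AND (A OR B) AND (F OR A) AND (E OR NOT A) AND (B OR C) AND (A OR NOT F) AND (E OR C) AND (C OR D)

4

There are 2^6 = 64 truth assignments over (A, B, C, D, E, F).
Split on A. With A = true, the clauses containing A are satisfied and NOT A drops from the rest; 4 of the 2^5 = 32 assignments to the other variables satisfy what remains.
With A = false, by the same count on the reduced clause set, 0 assignments work.
(One model: A=T, B=F, C=T, D=T, E=T, F=F.)
Total: 4 + 0 = 4.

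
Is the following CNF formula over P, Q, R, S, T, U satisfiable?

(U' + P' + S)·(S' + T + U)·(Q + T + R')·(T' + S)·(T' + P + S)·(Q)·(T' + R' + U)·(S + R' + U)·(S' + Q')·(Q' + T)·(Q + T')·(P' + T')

From the singleton clause (Q), Q = 1.
From the singleton clause (S'), S = 0.
From the singleton clause (T'), T = 0.
But (T) is also a unit clause — contradiction.
No assignment satisfies every clause.

No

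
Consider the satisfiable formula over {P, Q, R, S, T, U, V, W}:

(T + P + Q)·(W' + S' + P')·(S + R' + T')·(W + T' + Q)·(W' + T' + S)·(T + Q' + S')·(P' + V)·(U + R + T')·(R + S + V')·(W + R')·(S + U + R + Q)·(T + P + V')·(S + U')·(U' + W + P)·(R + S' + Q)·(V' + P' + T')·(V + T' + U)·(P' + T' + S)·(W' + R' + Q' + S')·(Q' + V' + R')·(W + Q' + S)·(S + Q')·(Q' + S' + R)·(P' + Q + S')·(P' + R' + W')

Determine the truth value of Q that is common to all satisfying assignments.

Suppose Q = 1.
Unit clause (S) forces S = 1.
Unit clause (T) forces T = 1.
Unit clause (R) forces R = 1.
Unit clause (W) forces W = 1.
But (W') is also a unit clause — contradiction.
So every satisfying assignment has Q = False.

False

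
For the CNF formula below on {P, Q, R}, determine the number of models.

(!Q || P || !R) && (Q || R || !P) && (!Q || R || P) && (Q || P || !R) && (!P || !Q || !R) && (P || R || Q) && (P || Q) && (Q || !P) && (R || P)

1

There are 2^3 = 8 truth assignments over (P, Q, R).
Split on Q. With Q = true, the clauses containing Q are satisfied and !Q drops from the rest; 1 of the 2^2 = 4 assignments to the other variables satisfy what remains.
With Q = false, by the same count on the reduced clause set, 0 assignments work.
Total: 1 + 0 = 1.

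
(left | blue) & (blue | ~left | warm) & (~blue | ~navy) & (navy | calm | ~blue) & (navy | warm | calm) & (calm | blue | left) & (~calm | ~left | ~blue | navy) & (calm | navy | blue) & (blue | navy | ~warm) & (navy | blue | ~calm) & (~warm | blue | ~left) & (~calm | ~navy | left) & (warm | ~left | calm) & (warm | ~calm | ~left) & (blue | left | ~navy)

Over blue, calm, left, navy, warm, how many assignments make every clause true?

2

There are 2^5 = 32 truth assignments over (blue, calm, left, navy, warm).
Split on blue. With blue = 1, the clauses containing blue are satisfied and ~blue drops from the rest; 2 of the 2^4 = 16 assignments to the other variables satisfy what remains.
With blue = 0, by the same count on the reduced clause set, 0 assignments work.
(One model: blue=T, calm=T, left=F, navy=F, warm=F.)
Total: 2 + 0 = 2.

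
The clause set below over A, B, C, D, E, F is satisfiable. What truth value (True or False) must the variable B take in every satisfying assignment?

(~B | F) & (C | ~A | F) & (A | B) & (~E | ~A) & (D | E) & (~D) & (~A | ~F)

Suppose B = 0.
From the singleton clause (A), A = 1.
From the singleton clause (~E), E = 0.
From the singleton clause (D), D = 1.
That conflicts with the unit clause (~D).
So every satisfying assignment has B = True.

True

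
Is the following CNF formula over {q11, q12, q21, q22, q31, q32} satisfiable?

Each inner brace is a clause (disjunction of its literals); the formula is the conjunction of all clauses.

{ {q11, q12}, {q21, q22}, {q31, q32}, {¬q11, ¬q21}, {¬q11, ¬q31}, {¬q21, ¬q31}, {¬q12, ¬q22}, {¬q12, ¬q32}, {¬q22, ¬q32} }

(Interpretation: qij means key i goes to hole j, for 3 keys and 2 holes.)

Try q11 = True.
The clause (¬q21) is unit, so q21 = False.
The clause (q22) is unit, so q22 = True.
The clause (¬q31) is unit, so q31 = False.
The clause (q32) is unit, so q32 = True.
That conflicts with the unit clause (¬q32).
Undo q11 and try q11 = False.
The clause (q12) is unit, so q12 = True.
The clause (¬q22) is unit, so q22 = False.
The clause (q21) is unit, so q21 = True.
The clause (¬q31) is unit, so q31 = False.
The clause (q32) is unit, so q32 = True.
That conflicts with the unit clause (¬q32).
Neither q11 = True nor q11 = False works.
No assignment satisfies every clause.

Unsatisfiable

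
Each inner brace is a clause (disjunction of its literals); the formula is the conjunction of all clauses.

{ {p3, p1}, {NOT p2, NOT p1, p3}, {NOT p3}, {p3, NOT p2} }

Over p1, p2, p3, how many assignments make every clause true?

1

There are 2^3 = 8 truth assignments over (p1, p2, p3).
Check each against the 4 clauses (columns in the order p1, p2, p3):
  F F F  ✗ fails (p3 OR p1)
  F F T  ✗ fails (NOT p3)
  F T F  ✗ fails (p3 OR p1)
  F T T  ✗ fails (NOT p3)
  T F F  ✓ satisfies all
  T F T  ✗ fails (NOT p3)
  T T F  ✗ fails (NOT p2 OR NOT p1 OR p3)
  T T T  ✗ fails (NOT p3)
1 of the 8 rows is a model.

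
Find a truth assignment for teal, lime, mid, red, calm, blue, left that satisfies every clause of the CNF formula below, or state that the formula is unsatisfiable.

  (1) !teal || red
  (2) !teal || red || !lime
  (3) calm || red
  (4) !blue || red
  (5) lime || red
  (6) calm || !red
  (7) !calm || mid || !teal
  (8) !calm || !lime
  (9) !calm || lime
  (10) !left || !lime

UNSATISFIABLE

Suppose teal = false.
Suppose calm = true.
From the singleton clause (!lime), lime = false.
Now (lime) is unsatisfied and unit — conflict.
That branch fails; take calm = false instead.
From the singleton clause (red), red = true.
Now (!red) is unsatisfied and unit — conflict.
Both values of calm lead to a conflict.
That branch fails; take teal = true instead.
From the singleton clause (red), red = true.
From the singleton clause (calm), calm = true.
From the singleton clause (mid), mid = true.
From the singleton clause (!lime), lime = false.
Now (lime) is unsatisfied and unit — conflict.
Both values of teal lead to a conflict.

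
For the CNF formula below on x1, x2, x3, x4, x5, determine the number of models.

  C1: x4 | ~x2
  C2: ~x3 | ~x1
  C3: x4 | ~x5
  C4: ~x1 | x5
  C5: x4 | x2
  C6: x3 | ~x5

There are 2^5 = 32 truth assignments over (x1, x2, x3, x4, x5).
Split on x2. With x2 = 1, the clauses containing x2 are satisfied and ~x2 drops from the rest; 3 of the 2^4 = 16 assignments to the other variables satisfy what remains.
With x2 = 0, by the same count on the reduced clause set, 3 assignments work.
(One model: x1=F, x2=F, x3=F, x4=T, x5=F.)
Total: 3 + 3 = 6.

6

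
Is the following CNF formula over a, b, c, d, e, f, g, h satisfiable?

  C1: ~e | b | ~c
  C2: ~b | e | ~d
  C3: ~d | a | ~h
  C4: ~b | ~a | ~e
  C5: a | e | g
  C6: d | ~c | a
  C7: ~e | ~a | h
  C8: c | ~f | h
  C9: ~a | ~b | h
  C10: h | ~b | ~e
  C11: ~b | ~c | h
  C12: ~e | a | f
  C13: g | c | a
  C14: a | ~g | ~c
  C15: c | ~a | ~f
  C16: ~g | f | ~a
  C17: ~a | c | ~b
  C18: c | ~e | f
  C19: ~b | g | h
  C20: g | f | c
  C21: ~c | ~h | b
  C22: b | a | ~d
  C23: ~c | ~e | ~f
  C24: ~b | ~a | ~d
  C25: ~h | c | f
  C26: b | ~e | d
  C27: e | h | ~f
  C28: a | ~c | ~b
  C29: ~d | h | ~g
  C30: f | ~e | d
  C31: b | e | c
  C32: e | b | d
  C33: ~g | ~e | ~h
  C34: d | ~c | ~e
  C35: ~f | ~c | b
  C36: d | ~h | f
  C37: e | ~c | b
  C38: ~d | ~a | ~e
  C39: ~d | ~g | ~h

Satisfiable

Try e = 0.
Try b = 1.
The clause (~d) is unit, so d = 0.
Try a = 0.
The clause (g) is unit, so g = 1.
The clause (~c) is unit, so c = 0.
Try f = 1.
The clause (h) is unit, so h = 1.
Every clause now holds.
A satisfying assignment: a ↦ 0; b ↦ 1; c ↦ 0; d ↦ 0; e ↦ 0; f ↦ 1; g ↦ 1; h ↦ 1.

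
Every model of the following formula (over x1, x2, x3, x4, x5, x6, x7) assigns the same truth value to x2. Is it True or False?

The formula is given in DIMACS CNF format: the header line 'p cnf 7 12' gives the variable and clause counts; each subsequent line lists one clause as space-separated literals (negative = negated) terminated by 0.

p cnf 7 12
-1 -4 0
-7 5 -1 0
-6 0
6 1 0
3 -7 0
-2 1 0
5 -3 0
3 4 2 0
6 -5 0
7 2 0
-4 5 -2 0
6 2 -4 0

Suppose x2 = False.
Unit clause (¬x6) forces x6 = False.
Unit clause (x1) forces x1 = True.
Unit clause (¬x4) forces x4 = False.
Unit clause (x3) forces x3 = True.
Unit clause (x5) forces x5 = True.
Now (¬x5) is unsatisfied and unit — conflict.
So every satisfying assignment has x2 = True.

True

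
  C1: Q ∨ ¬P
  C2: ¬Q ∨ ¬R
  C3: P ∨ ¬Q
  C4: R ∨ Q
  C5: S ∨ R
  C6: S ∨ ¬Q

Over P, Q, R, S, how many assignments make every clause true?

3

There are 2^4 = 16 truth assignments over (P, Q, R, S).
Check each against the 6 clauses (columns in the order P, Q, R, S):
  F F F F  ✗ fails (R ∨ Q)
  F F F T  ✗ fails (R ∨ Q)
  F F T F  ✓ satisfies all
  F F T T  ✓ satisfies all
  F T F F  ✗ fails (P ∨ ¬Q)
  F T F T  ✗ fails (P ∨ ¬Q)
  F T T F  ✗ fails (¬Q ∨ ¬R)
  F T T T  ✗ fails (¬Q ∨ ¬R)
  T F F F  ✗ fails (Q ∨ ¬P)
  T F F T  ✗ fails (Q ∨ ¬P)
  T F T F  ✗ fails (Q ∨ ¬P)
  T F T T  ✗ fails (Q ∨ ¬P)
  T T F F  ✗ fails (S ∨ R)
  T T F T  ✓ satisfies all
  T T T F  ✗ fails (¬Q ∨ ¬R)
  T T T T  ✗ fails (¬Q ∨ ¬R)
3 of the 16 rows are models.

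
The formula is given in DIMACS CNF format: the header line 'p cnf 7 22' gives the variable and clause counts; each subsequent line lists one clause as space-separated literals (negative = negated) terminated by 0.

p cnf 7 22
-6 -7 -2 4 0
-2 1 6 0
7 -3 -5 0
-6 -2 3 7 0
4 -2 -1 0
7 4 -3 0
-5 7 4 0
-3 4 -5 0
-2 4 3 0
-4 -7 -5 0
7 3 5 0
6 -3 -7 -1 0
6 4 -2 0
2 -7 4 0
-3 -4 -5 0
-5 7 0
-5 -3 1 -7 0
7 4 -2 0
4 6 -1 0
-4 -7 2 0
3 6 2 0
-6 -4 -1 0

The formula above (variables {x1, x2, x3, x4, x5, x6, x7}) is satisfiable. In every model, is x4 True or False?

True

Suppose x4 = False.
Branch on x2: set x2 = False.
(¬x7) alone gives x7 = False.
(¬x3) alone gives x3 = False.
(¬x5) alone gives x5 = False.
That conflicts with the unit clause (x5).
That branch fails; take x2 = True instead.
(¬x1) alone gives x1 = False.
(x6) alone gives x6 = True.
(¬x7) alone gives x7 = False.
That conflicts with the unit clause (x7).
Either choice for x2 ends in contradiction.
So every satisfying assignment has x4 = True.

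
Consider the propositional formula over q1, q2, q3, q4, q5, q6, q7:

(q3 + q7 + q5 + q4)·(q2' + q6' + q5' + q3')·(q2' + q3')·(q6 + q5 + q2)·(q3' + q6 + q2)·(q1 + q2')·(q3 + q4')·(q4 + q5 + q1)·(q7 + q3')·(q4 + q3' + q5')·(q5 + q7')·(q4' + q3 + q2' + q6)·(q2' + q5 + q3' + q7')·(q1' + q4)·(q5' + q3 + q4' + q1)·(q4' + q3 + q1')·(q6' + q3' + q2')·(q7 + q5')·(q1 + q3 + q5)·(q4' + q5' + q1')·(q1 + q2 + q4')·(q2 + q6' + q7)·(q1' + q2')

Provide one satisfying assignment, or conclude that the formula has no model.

Case q2 = 0:
Case q6 = 1:
From the singleton clause (q7), q7 = 1.
From the singleton clause (q5), q5 = 1.
Case q3 = 0:
From the singleton clause (q4'), q4 = 0.
From the singleton clause (q1'), q1 = 0.
This assignment satisfies each clause.

q1: 0, q2: 0, q3: 0, q4: 0, q5: 1, q6: 1, q7: 1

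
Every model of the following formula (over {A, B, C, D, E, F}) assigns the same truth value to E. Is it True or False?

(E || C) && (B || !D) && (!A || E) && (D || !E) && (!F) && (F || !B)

False

Suppose E = true.
The clause (D) is unit, so D = true.
The clause (B) is unit, so B = true.
The clause (!F) is unit, so F = false.
But (F) is also a unit clause — contradiction.
So every satisfying assignment has E = False.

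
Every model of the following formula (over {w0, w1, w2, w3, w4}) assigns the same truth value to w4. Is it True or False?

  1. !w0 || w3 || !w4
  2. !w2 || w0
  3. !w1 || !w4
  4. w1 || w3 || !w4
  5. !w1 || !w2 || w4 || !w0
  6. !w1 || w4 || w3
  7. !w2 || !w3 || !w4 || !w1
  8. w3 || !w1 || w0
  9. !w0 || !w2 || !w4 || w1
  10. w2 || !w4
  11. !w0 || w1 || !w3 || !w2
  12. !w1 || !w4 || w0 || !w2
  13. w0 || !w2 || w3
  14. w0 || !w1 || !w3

False

Suppose w4 = true.
Unit clause (!w1) forces w1 = false.
Unit clause (w3) forces w3 = true.
Unit clause (w2) forces w2 = true.
Unit clause (w0) forces w0 = true.
But (!w0) is also a unit clause — contradiction.
So every satisfying assignment has w4 = False.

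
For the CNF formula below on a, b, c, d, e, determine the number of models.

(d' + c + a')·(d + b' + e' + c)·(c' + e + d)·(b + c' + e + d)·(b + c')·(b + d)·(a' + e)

10

There are 2^5 = 32 truth assignments over (a, b, c, d, e).
Split on e. With e = 1, the clauses containing e are satisfied and e' drops from the rest; 6 of the 2^4 = 16 assignments to the other variables satisfy what remains.
With e = 0, by the same count on the reduced clause set, 4 assignments work.
(One model: a=F, b=F, c=F, d=T, e=F.)
Total: 6 + 4 = 10.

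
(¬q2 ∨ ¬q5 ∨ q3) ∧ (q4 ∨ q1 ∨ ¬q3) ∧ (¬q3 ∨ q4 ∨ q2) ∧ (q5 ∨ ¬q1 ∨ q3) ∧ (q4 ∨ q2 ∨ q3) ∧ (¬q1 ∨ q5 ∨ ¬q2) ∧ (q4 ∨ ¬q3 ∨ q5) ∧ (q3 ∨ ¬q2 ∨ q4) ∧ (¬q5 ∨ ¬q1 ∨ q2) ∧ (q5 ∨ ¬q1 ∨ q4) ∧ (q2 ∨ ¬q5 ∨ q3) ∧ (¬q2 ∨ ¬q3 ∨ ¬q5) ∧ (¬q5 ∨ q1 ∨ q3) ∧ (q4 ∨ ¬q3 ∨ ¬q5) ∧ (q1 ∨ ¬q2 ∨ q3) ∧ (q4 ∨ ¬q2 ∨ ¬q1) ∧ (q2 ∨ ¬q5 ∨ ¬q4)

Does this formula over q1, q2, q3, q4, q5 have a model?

Satisfiable

Branch on q2: set q2 = True.
Branch on q5: set q5 = False.
From the singleton clause (¬q1), q1 = False.
From the singleton clause (q3), q3 = True.
From the singleton clause (q4), q4 = True.
This assignment satisfies each clause.
A satisfying assignment: q1=False, q2=True, q3=True, q4=True, q5=False.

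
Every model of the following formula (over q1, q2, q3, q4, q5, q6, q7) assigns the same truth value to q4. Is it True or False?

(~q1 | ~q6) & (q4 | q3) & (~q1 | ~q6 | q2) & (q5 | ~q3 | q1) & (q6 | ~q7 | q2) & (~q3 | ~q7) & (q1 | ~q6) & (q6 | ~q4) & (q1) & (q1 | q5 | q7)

False

Suppose q4 = 1.
The clause (q6) is unit, so q6 = 1.
The clause (~q1) is unit, so q1 = 0.
That conflicts with the unit clause (q1).
So every satisfying assignment has q4 = False.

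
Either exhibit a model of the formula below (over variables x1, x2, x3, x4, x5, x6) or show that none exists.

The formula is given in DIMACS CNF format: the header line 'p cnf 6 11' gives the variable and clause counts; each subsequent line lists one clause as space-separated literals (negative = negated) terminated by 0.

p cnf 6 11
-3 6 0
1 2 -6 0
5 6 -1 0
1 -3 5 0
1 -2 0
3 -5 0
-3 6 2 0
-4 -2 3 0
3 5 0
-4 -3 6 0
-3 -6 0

Case x3 = False:
The clause (¬x5) is unit, so x5 = False.
But (x5) is also a unit clause — contradiction.
So x3 must be the other value — set x3 = True.
The clause (x6) is unit, so x6 = True.
But (¬x6) is also a unit clause — contradiction.
Both values of x3 lead to a conflict.

UNSATISFIABLE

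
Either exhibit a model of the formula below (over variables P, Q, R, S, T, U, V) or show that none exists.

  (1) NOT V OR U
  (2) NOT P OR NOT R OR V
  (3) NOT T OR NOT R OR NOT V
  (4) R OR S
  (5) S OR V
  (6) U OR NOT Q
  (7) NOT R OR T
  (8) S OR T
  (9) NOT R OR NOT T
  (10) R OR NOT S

UNSATISFIABLE

Branch on V: set V = false.
Unit clause (S) forces S = true.
Unit clause (R) forces R = true.
Unit clause (NOT P) forces P = false.
Unit clause (T) forces T = true.
That conflicts with the unit clause (NOT T).
That branch fails; take V = true instead.
Unit clause (U) forces U = true.
Branch on T: set T = false.
Unit clause (NOT R) forces R = false.
Unit clause (S) forces S = true.
That conflicts with the unit clause (NOT S).
That branch fails; take T = true instead.
Unit clause (NOT R) forces R = false.
Unit clause (S) forces S = true.
That conflicts with the unit clause (NOT S).
Both values of T lead to a conflict.
Both values of V lead to a conflict.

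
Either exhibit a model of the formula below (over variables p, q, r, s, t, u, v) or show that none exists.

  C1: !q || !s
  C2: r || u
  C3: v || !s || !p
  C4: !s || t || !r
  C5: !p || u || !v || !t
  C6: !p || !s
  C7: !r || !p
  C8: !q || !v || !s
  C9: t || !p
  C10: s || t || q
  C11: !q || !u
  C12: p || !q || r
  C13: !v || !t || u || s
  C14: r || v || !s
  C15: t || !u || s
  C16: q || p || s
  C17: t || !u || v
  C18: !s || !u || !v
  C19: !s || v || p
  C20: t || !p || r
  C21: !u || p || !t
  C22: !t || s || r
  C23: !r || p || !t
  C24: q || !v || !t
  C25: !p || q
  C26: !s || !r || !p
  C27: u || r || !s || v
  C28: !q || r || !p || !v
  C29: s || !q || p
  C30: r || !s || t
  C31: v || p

UNSATISFIABLE

Case q = false:
From the singleton clause (!p), p = false.
From the singleton clause (s), s = true.
From the singleton clause (v), v = true.
From the singleton clause (!u), u = false.
From the singleton clause (r), r = true.
From the singleton clause (t), t = true.
Now (!t) is unsatisfied and unit — conflict.
Undo q and try q = true.
From the singleton clause (!s), s = false.
From the singleton clause (!u), u = false.
From the singleton clause (r), r = true.
From the singleton clause (!p), p = false.
Now (p) is unsatisfied and unit — conflict.
Either choice for q ends in contradiction.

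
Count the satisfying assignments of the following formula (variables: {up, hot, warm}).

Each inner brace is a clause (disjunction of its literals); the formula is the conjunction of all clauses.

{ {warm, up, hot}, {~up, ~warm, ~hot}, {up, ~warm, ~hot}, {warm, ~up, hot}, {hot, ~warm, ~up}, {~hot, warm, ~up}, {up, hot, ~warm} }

There are 2^3 = 8 truth assignments over (up, hot, warm).
Check each against the 7 clauses (columns in the order up, hot, warm):
  F F F  ✗ fails (warm | up | hot)
  F F T  ✗ fails (up | hot | ~warm)
  F T F  ✓ satisfies all
  F T T  ✗ fails (up | ~warm | ~hot)
  T F F  ✗ fails (warm | ~up | hot)
  T F T  ✗ fails (hot | ~warm | ~up)
  T T F  ✗ fails (~hot | warm | ~up)
  T T T  ✗ fails (~up | ~warm | ~hot)
1 of the 8 rows is a model.

1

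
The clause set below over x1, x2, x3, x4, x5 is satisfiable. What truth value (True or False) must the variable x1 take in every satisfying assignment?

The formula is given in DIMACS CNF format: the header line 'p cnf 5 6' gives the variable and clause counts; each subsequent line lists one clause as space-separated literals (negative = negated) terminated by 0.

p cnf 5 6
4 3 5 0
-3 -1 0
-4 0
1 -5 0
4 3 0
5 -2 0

Suppose x1 = True.
From the singleton clause (¬x3), x3 = False.
From the singleton clause (¬x4), x4 = False.
Now (x4) is unsatisfied and unit — conflict.
So every satisfying assignment has x1 = False.

False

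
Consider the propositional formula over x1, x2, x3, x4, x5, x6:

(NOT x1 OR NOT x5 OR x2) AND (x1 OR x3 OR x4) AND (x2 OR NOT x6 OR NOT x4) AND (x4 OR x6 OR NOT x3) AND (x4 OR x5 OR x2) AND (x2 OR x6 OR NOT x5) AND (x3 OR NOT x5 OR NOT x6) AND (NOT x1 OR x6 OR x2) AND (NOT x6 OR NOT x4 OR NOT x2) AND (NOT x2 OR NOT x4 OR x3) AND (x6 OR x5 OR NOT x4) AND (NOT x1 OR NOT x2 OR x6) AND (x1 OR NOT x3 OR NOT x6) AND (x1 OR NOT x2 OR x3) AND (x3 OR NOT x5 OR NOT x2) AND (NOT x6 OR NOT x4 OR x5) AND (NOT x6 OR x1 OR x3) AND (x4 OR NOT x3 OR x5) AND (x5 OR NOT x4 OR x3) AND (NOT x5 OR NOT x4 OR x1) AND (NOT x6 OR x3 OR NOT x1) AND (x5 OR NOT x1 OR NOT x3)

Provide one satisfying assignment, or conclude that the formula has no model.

x1 ↦ true; x2 ↦ true; x3 ↦ true; x4 ↦ false; x5 ↦ true; x6 ↦ true

Try x1 = true.
Try x5 = true.
From the singleton clause (x2), x2 = true.
From the singleton clause (x6), x6 = true.
From the singleton clause (x3), x3 = true.
From the singleton clause (NOT x4), x4 = false.
All clauses are satisfied.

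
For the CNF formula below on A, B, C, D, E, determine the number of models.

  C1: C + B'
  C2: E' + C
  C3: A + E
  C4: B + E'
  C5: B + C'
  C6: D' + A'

5

There are 2^5 = 32 truth assignments over (A, B, C, D, E).
Split on A. With A = 1, the clauses containing A are satisfied and A' drops from the rest; 3 of the 2^4 = 16 assignments to the other variables satisfy what remains.
With A = 0, by the same count on the reduced clause set, 2 assignments work.
(One model: A=F, B=T, C=T, D=F, E=T.)
Total: 3 + 2 = 5.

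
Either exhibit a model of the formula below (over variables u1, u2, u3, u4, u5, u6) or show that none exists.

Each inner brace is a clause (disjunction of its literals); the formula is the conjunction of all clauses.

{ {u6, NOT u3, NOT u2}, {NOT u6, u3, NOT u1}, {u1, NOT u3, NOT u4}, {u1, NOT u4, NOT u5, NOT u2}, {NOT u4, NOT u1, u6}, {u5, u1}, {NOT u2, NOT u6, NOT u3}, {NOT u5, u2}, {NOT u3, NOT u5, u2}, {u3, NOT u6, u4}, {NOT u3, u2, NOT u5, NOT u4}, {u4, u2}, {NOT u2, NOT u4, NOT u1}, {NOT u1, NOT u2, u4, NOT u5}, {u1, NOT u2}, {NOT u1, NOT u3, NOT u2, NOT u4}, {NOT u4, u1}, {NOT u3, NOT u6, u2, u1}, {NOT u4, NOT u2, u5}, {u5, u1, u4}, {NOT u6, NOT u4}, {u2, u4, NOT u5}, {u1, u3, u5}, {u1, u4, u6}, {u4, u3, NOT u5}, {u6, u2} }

Suppose u5 = false.
Unit clause (u1) forces u1 = true.
Suppose u6 = false.
Unit clause (NOT u4) forces u4 = false.
Unit clause (u2) forces u2 = true.
Unit clause (NOT u3) forces u3 = false.
All clauses are satisfied.

u1: true, u2: true, u3: false, u4: false, u5: false, u6: false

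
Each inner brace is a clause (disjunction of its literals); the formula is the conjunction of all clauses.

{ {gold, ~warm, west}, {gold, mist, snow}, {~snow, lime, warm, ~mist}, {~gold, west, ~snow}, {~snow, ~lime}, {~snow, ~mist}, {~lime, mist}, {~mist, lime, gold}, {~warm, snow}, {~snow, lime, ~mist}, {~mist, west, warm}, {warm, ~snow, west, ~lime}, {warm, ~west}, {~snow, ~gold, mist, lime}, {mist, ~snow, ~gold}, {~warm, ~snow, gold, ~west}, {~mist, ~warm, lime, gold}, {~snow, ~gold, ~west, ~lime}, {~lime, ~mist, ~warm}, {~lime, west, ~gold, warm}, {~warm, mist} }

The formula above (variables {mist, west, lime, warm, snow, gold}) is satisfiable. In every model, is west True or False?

False

Suppose west = 1.
The clause (warm) is unit, so warm = 1.
The clause (snow) is unit, so snow = 1.
The clause (~lime) is unit, so lime = 0.
The clause (~mist) is unit, so mist = 0.
That conflicts with the unit clause (mist).
So every satisfying assignment has west = False.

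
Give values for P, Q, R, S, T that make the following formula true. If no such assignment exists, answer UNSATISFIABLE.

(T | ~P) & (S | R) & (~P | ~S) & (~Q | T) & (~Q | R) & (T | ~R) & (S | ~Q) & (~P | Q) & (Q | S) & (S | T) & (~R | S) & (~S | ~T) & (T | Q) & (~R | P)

UNSATISFIABLE

Branch on T: set T = 1.
Unit clause (~S) forces S = 0.
Unit clause (R) forces R = 1.
But (~R) is also a unit clause — contradiction.
Backtrack on T: now try T = 0.
Unit clause (~P) forces P = 0.
Unit clause (~Q) forces Q = 0.
But (Q) is also a unit clause — contradiction.
Neither T = 1 nor T = 0 works.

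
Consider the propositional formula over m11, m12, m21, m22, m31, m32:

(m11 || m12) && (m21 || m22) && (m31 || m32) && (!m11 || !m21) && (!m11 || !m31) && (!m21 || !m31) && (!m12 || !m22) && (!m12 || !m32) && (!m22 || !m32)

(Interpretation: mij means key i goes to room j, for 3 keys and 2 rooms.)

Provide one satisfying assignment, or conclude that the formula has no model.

UNSATISFIABLE

Try m11 = true.
Unit clause (!m21) forces m21 = false.
Unit clause (m22) forces m22 = true.
Unit clause (!m31) forces m31 = false.
Unit clause (m32) forces m32 = true.
But (!m32) is also a unit clause — contradiction.
Backtrack on m11: now try m11 = false.
Unit clause (m12) forces m12 = true.
Unit clause (!m22) forces m22 = false.
Unit clause (m21) forces m21 = true.
Unit clause (!m31) forces m31 = false.
Unit clause (m32) forces m32 = true.
But (!m32) is also a unit clause — contradiction.
Neither m11 = true nor m11 = false works.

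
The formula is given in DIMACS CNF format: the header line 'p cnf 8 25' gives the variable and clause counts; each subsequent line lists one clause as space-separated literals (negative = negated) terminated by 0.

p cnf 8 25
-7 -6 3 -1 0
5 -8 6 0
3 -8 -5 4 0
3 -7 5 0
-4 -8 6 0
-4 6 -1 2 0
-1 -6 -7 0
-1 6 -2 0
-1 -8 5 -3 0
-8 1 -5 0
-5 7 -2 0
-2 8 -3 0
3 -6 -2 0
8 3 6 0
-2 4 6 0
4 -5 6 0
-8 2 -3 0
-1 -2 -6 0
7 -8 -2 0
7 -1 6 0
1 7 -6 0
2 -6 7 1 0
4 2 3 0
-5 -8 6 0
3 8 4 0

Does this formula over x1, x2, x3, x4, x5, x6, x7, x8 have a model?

Suppose x5 = True.
Suppose x8 = False.
Suppose x7 = False.
(¬x2) alone gives x2 = False.
Suppose x3 = True.
Suppose x4 = False.
(x6) alone gives x6 = True.
(x1) alone gives x1 = True.
This assignment satisfies each clause.
A satisfying assignment: x1: True,  x2: False,  x3: True,  x4: False,  x5: True,  x6: True,  x7: False,  x8: False.

Yes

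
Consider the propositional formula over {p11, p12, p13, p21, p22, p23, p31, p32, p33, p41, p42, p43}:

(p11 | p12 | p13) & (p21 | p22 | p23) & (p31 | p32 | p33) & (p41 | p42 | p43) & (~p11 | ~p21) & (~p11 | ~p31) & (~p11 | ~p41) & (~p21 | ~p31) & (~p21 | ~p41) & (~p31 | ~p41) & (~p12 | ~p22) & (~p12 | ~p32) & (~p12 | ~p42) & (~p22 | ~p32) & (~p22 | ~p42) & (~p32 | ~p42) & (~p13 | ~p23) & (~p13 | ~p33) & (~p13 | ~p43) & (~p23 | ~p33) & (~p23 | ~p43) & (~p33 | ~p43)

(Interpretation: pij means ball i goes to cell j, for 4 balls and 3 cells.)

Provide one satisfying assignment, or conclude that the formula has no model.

Try p11 = 0.
Try p12 = 1.
(~p22) alone gives p22 = 0.
(~p32) alone gives p32 = 0.
(~p42) alone gives p42 = 0.
Try p21 = 1.
(~p31) alone gives p31 = 0.
(p33) alone gives p33 = 1.
(~p41) alone gives p41 = 0.
(p43) alone gives p43 = 1.
But (~p43) is also a unit clause — contradiction.
Backtrack on p21: now try p21 = 0.
(p23) alone gives p23 = 1.
(~p13) alone gives p13 = 0.
(~p33) alone gives p33 = 0.
(p31) alone gives p31 = 1.
(~p41) alone gives p41 = 0.
(p43) alone gives p43 = 1.
But (~p43) is also a unit clause — contradiction.
Both values of p21 lead to a conflict.
Backtrack on p12: now try p12 = 0.
(p13) alone gives p13 = 1.
(~p23) alone gives p23 = 0.
(~p33) alone gives p33 = 0.
(~p43) alone gives p43 = 0.
Try p21 = 1.
(~p31) alone gives p31 = 0.
(p32) alone gives p32 = 1.
(~p41) alone gives p41 = 0.
(p42) alone gives p42 = 1.
But (~p42) is also a unit clause — contradiction.
Backtrack on p21: now try p21 = 0.
(p22) alone gives p22 = 1.
(~p32) alone gives p32 = 0.
(p31) alone gives p31 = 1.
(~p41) alone gives p41 = 0.
(p42) alone gives p42 = 1.
But (~p42) is also a unit clause — contradiction.
Both values of p21 lead to a conflict.
Both values of p12 lead to a conflict.
Backtrack on p11: now try p11 = 1.
(~p21) alone gives p21 = 0.
(~p31) alone gives p31 = 0.
(~p41) alone gives p41 = 0.
Try p22 = 1.
(~p12) alone gives p12 = 0.
(~p32) alone gives p32 = 0.
(p33) alone gives p33 = 1.
(~p42) alone gives p42 = 0.
(p43) alone gives p43 = 1.
But (~p43) is also a unit clause — contradiction.
Backtrack on p22: now try p22 = 0.
(p23) alone gives p23 = 1.
(~p13) alone gives p13 = 0.
(~p33) alone gives p33 = 0.
(p32) alone gives p32 = 1.
(~p12) alone gives p12 = 0.
(~p42) alone gives p42 = 0.
(p43) alone gives p43 = 1.
But (~p43) is also a unit clause — contradiction.
Both values of p22 lead to a conflict.
Both values of p11 lead to a conflict.

UNSATISFIABLE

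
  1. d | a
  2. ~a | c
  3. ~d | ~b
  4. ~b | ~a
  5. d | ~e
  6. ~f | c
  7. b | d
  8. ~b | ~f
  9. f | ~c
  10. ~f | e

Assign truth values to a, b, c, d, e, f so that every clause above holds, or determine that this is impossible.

Case d = 1:
From the singleton clause (~b), b = 0.
Case a = 0:
Case f = 0:
From the singleton clause (~c), c = 0.
No clause remains; e is free.

a: 0; b: 0; c: 0; d: 1; e: 0; f: 0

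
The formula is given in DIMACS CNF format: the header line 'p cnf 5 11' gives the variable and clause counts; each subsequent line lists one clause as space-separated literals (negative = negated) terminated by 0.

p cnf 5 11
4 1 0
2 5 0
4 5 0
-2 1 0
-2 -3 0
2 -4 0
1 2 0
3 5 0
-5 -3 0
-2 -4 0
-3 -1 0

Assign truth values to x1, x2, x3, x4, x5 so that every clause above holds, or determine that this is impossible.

x1: True; x2: True; x3: False; x4: False; x5: True

Case x4 = False:
From the singleton clause (x1), x1 = True.
From the singleton clause (x5), x5 = True.
From the singleton clause (¬x3), x3 = False.
All clauses hold; x2 can take either value.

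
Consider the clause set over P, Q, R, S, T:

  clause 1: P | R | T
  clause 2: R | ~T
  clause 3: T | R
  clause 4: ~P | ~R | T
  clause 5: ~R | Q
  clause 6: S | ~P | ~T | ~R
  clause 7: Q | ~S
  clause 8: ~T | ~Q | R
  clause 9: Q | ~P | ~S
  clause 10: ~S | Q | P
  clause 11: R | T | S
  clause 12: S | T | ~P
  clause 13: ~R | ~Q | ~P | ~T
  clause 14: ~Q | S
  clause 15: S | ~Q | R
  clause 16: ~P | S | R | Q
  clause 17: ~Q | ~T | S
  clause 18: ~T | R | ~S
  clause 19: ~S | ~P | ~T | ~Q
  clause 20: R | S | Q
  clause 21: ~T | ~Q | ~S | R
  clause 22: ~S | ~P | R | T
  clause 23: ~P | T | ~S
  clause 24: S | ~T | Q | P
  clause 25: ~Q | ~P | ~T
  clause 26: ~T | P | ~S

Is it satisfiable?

Yes, satisfiable

Branch on R: set R = 1.
(Q) alone gives Q = 1.
(S) alone gives S = 1.
Branch on P: set P = 0.
(~T) alone gives T = 0.
This assignment satisfies each clause.
A satisfying assignment: P: 0,  Q: 1,  R: 1,  S: 1,  T: 0.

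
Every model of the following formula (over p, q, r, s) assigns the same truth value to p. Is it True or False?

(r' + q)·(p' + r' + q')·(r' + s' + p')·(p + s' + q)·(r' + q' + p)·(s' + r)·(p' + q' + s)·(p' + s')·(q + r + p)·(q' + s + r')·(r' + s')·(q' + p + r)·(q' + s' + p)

Suppose p = 0.
Case r = 0:
Unit clause (s') forces s = 0.
Unit clause (q) forces q = 1.
Now (q') is unsatisfied and unit — conflict.
Undo r and try r = 1.
Unit clause (q) forces q = 1.
Now (q') is unsatisfied and unit — conflict.
Either choice for r ends in contradiction.
So every satisfying assignment has p = True.

True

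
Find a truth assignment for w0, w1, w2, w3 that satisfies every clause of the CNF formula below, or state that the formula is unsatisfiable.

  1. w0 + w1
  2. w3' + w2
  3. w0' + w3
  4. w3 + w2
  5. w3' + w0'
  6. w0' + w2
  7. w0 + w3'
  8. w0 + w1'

Try w0 = 1.
From the singleton clause (w3), w3 = 1.
That conflicts with the unit clause (w3').
Undo w0 and try w0 = 0.
From the singleton clause (w1), w1 = 1.
That conflicts with the unit clause (w1').
Either choice for w0 ends in contradiction.

UNSATISFIABLE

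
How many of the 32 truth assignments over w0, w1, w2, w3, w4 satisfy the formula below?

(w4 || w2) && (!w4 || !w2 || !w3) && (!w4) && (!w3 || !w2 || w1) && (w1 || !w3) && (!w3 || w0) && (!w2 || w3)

There are 2^5 = 32 truth assignments over (w0, w1, w2, w3, w4).
Split on w2. With w2 = true, the clauses containing w2 are satisfied and !w2 drops from the rest; 1 of the 2^4 = 16 assignments to the other variables satisfy what remains.
With w2 = false, by the same count on the reduced clause set, 0 assignments work.
(One model: w0=T, w1=T, w2=T, w3=T, w4=F.)
Total: 1 + 0 = 1.

1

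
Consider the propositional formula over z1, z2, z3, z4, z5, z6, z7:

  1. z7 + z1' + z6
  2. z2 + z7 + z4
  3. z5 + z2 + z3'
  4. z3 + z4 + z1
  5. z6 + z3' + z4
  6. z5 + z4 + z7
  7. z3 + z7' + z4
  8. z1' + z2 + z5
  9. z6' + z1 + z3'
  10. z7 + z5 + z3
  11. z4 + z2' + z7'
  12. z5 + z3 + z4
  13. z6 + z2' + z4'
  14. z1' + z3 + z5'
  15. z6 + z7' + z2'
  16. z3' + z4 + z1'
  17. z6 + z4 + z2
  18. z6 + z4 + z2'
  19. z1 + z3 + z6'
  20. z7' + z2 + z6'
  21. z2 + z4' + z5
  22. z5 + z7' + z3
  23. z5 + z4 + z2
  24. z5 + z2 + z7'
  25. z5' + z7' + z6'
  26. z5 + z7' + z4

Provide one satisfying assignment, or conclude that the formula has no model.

z1: 1,  z2: 1,  z3: 1,  z4: 1,  z5: 0,  z6: 1,  z7: 1

Branch on z7: set z7 = 1.
Branch on z3: set z3 = 1.
Branch on z5: set z5 = 0.
From the singleton clause (z2), z2 = 1.
From the singleton clause (z4), z4 = 1.
From the singleton clause (z6), z6 = 1.
From the singleton clause (z1), z1 = 1.
This assignment satisfies each clause.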